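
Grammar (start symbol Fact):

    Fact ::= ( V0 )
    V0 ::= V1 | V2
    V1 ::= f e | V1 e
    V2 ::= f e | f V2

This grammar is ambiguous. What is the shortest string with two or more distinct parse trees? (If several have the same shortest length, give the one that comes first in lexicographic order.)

( f e )

length 4: ( f e ) has 2 parse trees

Two derivations of ( f e ):
  Fact ⇒ ( V0 ) ⇒ ( V1 ) ⇒ ( f e )
  Fact ⇒ ( V0 ) ⇒ ( V2 ) ⇒ ( f e )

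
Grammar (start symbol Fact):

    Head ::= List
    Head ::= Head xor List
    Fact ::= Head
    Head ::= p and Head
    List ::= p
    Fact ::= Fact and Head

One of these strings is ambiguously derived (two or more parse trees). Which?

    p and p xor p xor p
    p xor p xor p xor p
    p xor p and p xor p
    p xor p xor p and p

p and p xor p xor p

p and p xor p xor p: 4 trees
p xor p xor p xor p: 1 tree
p xor p and p xor p: 1 tree
p xor p xor p and p: 1 tree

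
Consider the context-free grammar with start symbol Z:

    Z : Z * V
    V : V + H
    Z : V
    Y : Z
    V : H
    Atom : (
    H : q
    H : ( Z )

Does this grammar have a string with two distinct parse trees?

(Atom, Y are unreachable from Z, so their rules don't affect L(Z).) Z → Z * V | V  ;  V → V + H | H  — a left-associative chain with H at the bottom. Each string factors uniquely by precedence.

Unambiguous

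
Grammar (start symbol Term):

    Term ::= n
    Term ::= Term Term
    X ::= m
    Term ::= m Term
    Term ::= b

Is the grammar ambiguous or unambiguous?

Witness: b b b

Derivation 1: Term ⇒ Term Term ⇒ Term Term Term ⇒ b Term Term ⇒ b b Term ⇒ b b b
Derivation 2: Term ⇒ Term Term ⇒ b Term ⇒ b Term Term ⇒ b b Term ⇒ b b b

Two distinct leftmost derivations for the same string.

Ambiguous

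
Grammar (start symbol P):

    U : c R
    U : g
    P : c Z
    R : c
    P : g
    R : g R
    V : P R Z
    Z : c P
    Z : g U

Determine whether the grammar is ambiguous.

Unambiguous

Only P, Z, U, R are reachable from P; ignoring the rest: The reachable rules are right-linear with at most one rule per (nonterminal, next-terminal) pair. Each input token forces the next rule, so parsing is deterministic.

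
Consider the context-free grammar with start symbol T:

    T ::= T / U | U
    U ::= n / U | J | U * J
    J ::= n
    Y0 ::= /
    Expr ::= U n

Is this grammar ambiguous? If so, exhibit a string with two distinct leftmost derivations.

Witness: n / n

Derivation 1: T ⇒ T / U ⇒ U / U ⇒ J / U ⇒ n / U ⇒ n / J ⇒ n / n
Derivation 2: T ⇒ U ⇒ n / U ⇒ n / J ⇒ n / n

Two distinct leftmost derivations for the same string.

Ambiguous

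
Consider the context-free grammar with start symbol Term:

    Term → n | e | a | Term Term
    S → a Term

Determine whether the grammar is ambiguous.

Ambiguous

Witness: a a a

Derivation 1: Term ⇒ Term Term ⇒ a Term ⇒ a Term Term ⇒ a a Term ⇒ a a a
Derivation 2: Term ⇒ Term Term ⇒ Term Term Term ⇒ a Term Term ⇒ a a Term ⇒ a a a

Two distinct leftmost derivations for the same string.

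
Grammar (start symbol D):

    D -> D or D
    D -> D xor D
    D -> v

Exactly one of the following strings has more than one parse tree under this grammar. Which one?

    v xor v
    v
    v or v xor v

v xor v: 1 tree
v: 1 tree
v or v xor v: 2 trees

v or v xor v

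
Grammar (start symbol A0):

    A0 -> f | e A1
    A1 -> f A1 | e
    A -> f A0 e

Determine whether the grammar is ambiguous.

Unambiguous

Only A0, A1 are reachable from A0; ignoring the rest: Each reachable nonterminal has at most one production per leading terminal, and all productions are right-linear; the derivation is determined token-by-token.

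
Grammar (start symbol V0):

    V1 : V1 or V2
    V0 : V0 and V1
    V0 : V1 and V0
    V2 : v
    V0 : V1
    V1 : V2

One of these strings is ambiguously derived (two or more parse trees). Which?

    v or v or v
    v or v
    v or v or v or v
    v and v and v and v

v or v or v: 1 tree
v or v: 1 tree
v or v or v or v: 1 tree
v and v and v and v: 8 trees

v and v and v and v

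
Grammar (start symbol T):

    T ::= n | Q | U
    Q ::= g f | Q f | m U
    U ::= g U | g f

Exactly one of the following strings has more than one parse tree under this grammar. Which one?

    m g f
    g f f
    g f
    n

g f

m g f: 1 tree
g f f: 1 tree
g f: 2 trees
n: 1 tree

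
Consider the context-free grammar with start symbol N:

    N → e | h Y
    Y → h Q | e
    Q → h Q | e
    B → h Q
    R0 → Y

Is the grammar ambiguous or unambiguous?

Unambiguous

(B, R0 are unreachable from N, so their rules don't affect L(N).) Restricted to the reachable nonterminals, every rule has the form A → t or A → t B, and no two rules for the same A share a first terminal. The grammar encodes a DFA — one run per string.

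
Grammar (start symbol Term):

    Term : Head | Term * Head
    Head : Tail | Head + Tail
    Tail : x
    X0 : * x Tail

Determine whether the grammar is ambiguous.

Only Term, Head, Tail are reachable from Term; ignoring the rest: Term → Term * Head | Head  ;  Head → Head + Tail | Tail  — a left-associative chain with Tail at the bottom. Each string factors uniquely by precedence.

Unambiguous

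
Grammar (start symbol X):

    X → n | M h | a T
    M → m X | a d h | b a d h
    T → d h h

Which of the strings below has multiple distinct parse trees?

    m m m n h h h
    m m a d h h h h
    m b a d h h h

m m m n h h h: 1 tree
m m a d h h h h: 2 trees
m b a d h h h: 1 tree

m m a d h h h h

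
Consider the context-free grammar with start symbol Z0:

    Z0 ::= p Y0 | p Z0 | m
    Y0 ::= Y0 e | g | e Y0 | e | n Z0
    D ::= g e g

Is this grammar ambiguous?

Witness: p e e

Derivation 1: Z0 ⇒ p Y0 ⇒ p Y0 e ⇒ p e e
Derivation 2: Z0 ⇒ p Y0 ⇒ p e Y0 ⇒ p e e

Two distinct leftmost derivations for the same string.

Ambiguous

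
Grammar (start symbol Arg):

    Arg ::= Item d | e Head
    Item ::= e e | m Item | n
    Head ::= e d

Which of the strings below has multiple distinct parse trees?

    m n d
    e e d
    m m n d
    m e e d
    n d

e e d

m n d: 1 tree
e e d: 2 trees
m m n d: 1 tree
m e e d: 1 tree
n d: 1 tree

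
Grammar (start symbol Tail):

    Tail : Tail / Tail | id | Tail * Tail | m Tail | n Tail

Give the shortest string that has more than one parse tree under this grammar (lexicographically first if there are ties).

m id * id

length 1: no string has ≥2 trees
length 2: no string has ≥2 trees
length 3: no string has ≥2 trees
length 4: m id * id has 2 parse trees

Two derivations of m id * id:
  Tail ⇒ Tail * Tail ⇒ m Tail * Tail ⇒ m id * Tail ⇒ m id * id
  Tail ⇒ m Tail ⇒ m Tail * Tail ⇒ m id * Tail ⇒ m id * id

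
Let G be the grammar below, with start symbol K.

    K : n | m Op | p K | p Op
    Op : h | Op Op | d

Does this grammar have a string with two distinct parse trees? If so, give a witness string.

Witness: m d d d

Derivation 1: K ⇒ m Op ⇒ m Op Op ⇒ m Op Op Op ⇒ m d Op Op ⇒ m d d Op ⇒ m d d d
Derivation 2: K ⇒ m Op ⇒ m Op Op ⇒ m d Op ⇒ m d Op Op ⇒ m d d Op ⇒ m d d d

Two distinct leftmost derivations for the same string.

Ambiguous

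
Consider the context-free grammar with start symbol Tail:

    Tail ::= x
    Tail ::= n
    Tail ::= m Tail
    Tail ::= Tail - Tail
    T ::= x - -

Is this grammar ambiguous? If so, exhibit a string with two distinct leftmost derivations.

Witness: m n - n

Derivation 1: Tail ⇒ m Tail ⇒ m Tail - Tail ⇒ m n - Tail ⇒ m n - n
Derivation 2: Tail ⇒ Tail - Tail ⇒ m Tail - Tail ⇒ m n - Tail ⇒ m n - n

Two distinct leftmost derivations for the same string.

Ambiguous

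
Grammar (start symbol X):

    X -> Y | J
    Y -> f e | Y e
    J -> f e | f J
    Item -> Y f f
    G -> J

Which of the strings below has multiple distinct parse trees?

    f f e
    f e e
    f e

f f e: 1 tree
f e e: 1 tree
f e: 2 trees

f e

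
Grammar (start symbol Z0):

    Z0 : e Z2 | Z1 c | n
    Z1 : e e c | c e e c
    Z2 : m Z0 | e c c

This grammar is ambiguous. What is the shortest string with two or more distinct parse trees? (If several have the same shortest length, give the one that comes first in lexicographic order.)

e e c c

length 1: no string has ≥2 trees
length 3: no string has ≥2 trees
length 4: e e c c has 2 parse trees

Two derivations of e e c c:
  Z0 ⇒ e Z2 ⇒ e e c c
  Z0 ⇒ Z1 c ⇒ e e c c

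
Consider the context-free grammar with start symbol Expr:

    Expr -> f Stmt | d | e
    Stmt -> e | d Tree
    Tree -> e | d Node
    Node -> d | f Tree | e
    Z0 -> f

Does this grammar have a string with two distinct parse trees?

Only Expr, Stmt, Tree, Node are reachable from Expr; ignoring the rest: The reachable rules are right-linear with at most one rule per (nonterminal, next-terminal) pair. Each input token forces the next rule, so parsing is deterministic.

Unambiguous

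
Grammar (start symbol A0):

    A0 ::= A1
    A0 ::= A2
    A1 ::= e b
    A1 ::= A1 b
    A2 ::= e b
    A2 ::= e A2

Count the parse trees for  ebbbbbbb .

Parse trees for ebbbbbbb:
  [A0 [A1 [A1 [A1 [A1 [A1 [A1 [A1 e b] b] b] b] b] b] b]]

1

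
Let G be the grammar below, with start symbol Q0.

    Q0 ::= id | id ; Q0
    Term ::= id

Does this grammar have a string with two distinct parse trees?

Unambiguous

(Term is unreachable from Q0, so its rules don't affect L(Q0).) Right-recursive list with a separator: after each atom, whether the separator follows determines the rule. One parse per string.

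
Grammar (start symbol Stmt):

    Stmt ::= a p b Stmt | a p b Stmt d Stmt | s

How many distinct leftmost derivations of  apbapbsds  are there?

Parse trees for apbapbsds:
  [Stmt a p b [Stmt a p b [Stmt s] d [Stmt s]]]
  [Stmt a p b [Stmt a p b [Stmt s]] d [Stmt s]]

2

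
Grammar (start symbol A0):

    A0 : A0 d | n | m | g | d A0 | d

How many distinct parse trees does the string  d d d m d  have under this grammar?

Parse trees for d d d m d:
  [A0 [A0 d [A0 d [A0 d [A0 m]]]] d]
  [A0 d [A0 [A0 d [A0 d [A0 m]]] d]]
  [A0 d [A0 d [A0 [A0 d [A0 m]] d]]]
  [A0 d [A0 d [A0 d [A0 [A0 m] d]]]]

4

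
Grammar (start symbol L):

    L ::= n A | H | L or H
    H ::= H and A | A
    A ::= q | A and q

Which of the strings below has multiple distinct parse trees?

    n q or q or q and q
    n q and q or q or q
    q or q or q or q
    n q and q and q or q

n q or q or q and q

n q or q or q and q: 2 trees
n q and q or q or q: 1 tree
q or q or q or q: 1 tree
n q and q and q or q: 1 tree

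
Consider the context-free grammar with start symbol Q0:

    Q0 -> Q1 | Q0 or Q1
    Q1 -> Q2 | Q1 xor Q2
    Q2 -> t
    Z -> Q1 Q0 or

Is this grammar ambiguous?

Unambiguous

Only Q0, Q1, Q2 are reachable from Q0; ignoring the rest: This is a standard precedence ladder (Q0 over Q1 over Q2), with each level left-recursive on its own operator ('or' at Q0, 'xor' at Q1). That structure is LR(1), hence unambiguous.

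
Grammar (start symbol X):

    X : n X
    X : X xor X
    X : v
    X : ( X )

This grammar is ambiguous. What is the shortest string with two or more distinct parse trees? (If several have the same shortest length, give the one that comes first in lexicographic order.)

n v xor v

length 1: no string has ≥2 trees
length 2: no string has ≥2 trees
length 3: no string has ≥2 trees
length 4: n v xor v has 2 parse trees

Two derivations of n v xor v:
  X ⇒ n X ⇒ n X xor X ⇒ n v xor X ⇒ n v xor v
  X ⇒ X xor X ⇒ n X xor X ⇒ n v xor X ⇒ n v xor v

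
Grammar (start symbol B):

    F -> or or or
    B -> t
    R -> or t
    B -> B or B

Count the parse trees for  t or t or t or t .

Parse trees for t or t or t or t:
  [B [B t] or [B [B t] or [B [B t] or [B t]]]]
  [B [B t] or [B [B [B t] or [B t]] or [B t]]]
  [B [B [B t] or [B t]] or [B [B t] or [B t]]]
  [B [B [B t] or [B [B t] or [B t]]] or [B t]]
  [B [B [B [B t] or [B t]] or [B t]] or [B t]]

5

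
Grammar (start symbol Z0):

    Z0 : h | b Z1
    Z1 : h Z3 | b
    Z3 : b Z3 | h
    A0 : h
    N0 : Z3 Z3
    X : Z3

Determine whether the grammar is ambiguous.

Only Z0, Z1, Z3 are reachable from Z0; ignoring the rest: Restricted to the reachable nonterminals, every rule has the form A → t or A → t B, and no two rules for the same A share a first terminal. The grammar encodes a DFA — one run per string.

Unambiguous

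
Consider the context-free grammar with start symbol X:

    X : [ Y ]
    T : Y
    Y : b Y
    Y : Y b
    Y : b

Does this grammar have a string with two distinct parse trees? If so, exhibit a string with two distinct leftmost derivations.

Ambiguous

Witness: [ b b ]

Derivation 1: X ⇒ [ Y ] ⇒ [ b Y ] ⇒ [ b b ]
Derivation 2: X ⇒ [ Y ] ⇒ [ Y b ] ⇒ [ b b ]

Two distinct leftmost derivations for the same string.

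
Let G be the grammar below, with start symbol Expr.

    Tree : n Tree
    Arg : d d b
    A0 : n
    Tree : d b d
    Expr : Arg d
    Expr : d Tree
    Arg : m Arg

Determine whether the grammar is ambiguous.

Ambiguous

Witness: d d b d

Derivation 1: Expr ⇒ Arg d ⇒ d d b d
Derivation 2: Expr ⇒ d Tree ⇒ d d b d

Two distinct leftmost derivations for the same string.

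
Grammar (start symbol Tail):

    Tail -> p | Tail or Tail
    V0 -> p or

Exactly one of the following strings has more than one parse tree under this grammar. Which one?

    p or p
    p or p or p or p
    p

p or p or p or p

p or p: 1 tree
p or p or p or p: 5 trees
p: 1 tree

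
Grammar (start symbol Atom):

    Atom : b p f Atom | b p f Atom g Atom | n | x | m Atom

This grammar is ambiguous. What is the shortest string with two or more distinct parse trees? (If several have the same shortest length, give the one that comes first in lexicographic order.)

b p f b p f n g n

length 1: no string has ≥2 trees
length 2: no string has ≥2 trees
length 3: no string has ≥2 trees
length 4: no string has ≥2 trees
length 5: no string has ≥2 trees
length 6: no string has ≥2 trees
length 7: no string has ≥2 trees
length 8: no string has ≥2 trees
length 9: b p f b p f n g n has 2 parse trees

Two derivations of b p f b p f n g n:
  Atom ⇒ b p f Atom ⇒ b p f b p f Atom g Atom ⇒ b p f b p f n g Atom ⇒ b p f b p f n g n
  Atom ⇒ b p f Atom g Atom ⇒ b p f b p f Atom g Atom ⇒ b p f b p f n g Atom ⇒ b p f b p f n g n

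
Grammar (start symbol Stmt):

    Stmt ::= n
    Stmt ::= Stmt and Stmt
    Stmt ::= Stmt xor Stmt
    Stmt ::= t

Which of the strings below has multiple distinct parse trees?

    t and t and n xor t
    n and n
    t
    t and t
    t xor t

t and t and n xor t

t and t and n xor t: 5 trees
n and n: 1 tree
t: 1 tree
t and t: 1 tree
t xor t: 1 tree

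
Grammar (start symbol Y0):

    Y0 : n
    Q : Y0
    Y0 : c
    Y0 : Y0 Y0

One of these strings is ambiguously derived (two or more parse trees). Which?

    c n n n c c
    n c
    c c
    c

c n n n c c: 42 trees
n c: 1 tree
c c: 1 tree
c: 1 tree

c n n n c c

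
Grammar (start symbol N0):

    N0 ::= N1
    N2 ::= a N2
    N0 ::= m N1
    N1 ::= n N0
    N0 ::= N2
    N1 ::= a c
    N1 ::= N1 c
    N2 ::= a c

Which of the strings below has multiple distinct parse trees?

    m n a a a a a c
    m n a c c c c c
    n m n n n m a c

m n a c c c c c

m n a a a a a c: 1 tree
m n a c c c c c: 6 trees
n m n n n m a c: 1 tree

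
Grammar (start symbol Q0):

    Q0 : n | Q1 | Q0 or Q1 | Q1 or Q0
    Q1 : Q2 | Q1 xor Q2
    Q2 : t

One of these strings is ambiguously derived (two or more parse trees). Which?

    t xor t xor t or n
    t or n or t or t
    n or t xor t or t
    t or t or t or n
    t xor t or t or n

t or n or t or t

t xor t xor t or n: 1 tree
t or n or t or t: 3 trees
n or t xor t or t: 1 tree
t or t or t or n: 1 tree
t xor t or t or n: 1 tree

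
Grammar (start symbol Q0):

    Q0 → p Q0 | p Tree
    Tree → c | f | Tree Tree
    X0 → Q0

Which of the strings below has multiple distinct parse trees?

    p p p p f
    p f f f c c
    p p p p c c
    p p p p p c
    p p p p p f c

p f f f c c

p p p p f: 1 tree
p f f f c c: 14 trees
p p p p c c: 1 tree
p p p p p c: 1 tree
p p p p p f c: 1 tree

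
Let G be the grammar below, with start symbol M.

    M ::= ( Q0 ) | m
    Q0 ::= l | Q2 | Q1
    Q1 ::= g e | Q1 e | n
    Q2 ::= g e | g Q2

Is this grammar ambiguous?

Witness: ( g e )

Derivation 1: M ⇒ ( Q0 ) ⇒ ( Q2 ) ⇒ ( g e )
Derivation 2: M ⇒ ( Q0 ) ⇒ ( Q1 ) ⇒ ( g e )

Two distinct leftmost derivations for the same string.

Ambiguous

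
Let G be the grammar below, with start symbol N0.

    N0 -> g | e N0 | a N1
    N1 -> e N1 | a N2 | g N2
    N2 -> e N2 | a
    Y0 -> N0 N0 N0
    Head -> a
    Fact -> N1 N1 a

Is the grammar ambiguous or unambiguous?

(Y0, Head, Fact are unreachable from N0, so their rules don't affect L(N0).) Each reachable nonterminal has at most one production per leading terminal, and all productions are right-linear; the derivation is determined token-by-token.

Unambiguous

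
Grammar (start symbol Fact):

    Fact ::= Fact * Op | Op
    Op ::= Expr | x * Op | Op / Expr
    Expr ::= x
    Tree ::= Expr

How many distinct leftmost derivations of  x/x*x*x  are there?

Parse trees for x/x*x*x:
  [Fact [Fact [Op [Op [Expr x]] / [Expr x]]] * [Op x * [Op [Expr x]]]]
  [Fact [Fact [Fact [Op [Op [Expr x]] / [Expr x]]] * [Op [Expr x]]] * [Op [Expr x]]]

2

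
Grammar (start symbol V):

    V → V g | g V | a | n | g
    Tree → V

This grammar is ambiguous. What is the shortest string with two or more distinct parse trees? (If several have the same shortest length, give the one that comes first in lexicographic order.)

g g

length 1: no string has ≥2 trees
length 2: g g has 2 parse trees

Two derivations of g g:
  V ⇒ V g ⇒ g g
  V ⇒ g V ⇒ g g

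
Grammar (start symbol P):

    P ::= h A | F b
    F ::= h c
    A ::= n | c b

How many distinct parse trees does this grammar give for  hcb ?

2

Parse trees for hcb:
  [P h [A c b]]
  [P [F h c] b]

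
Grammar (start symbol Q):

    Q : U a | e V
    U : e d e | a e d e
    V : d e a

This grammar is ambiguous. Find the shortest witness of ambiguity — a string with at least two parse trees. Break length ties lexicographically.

e d e a

length 4: e d e a has 2 parse trees

Two derivations of e d e a:
  Q ⇒ U a ⇒ e d e a
  Q ⇒ e V ⇒ e d e a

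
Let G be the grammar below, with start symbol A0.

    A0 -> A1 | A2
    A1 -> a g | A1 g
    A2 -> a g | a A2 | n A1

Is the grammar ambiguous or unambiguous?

Witness: a g

Derivation 1: A0 ⇒ A1 ⇒ a g
Derivation 2: A0 ⇒ A2 ⇒ a g

Two distinct leftmost derivations for the same string.

Ambiguous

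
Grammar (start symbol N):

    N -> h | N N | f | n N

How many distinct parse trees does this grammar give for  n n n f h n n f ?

14

Parse trees for n n n f h n n f (showing first 6 of 14):
  [N [N n [N n [N n [N f]]]] [N [N h] [N n [N n [N f]]]]]
  [N [N [N n [N n [N n [N f]]]] [N h]] [N n [N n [N f]]]]
  [N [N n [N [N n [N n [N f]]] [N h]]] [N n [N n [N f]]]]
  [N [N n [N n [N [N n [N f]] [N h]]]] [N n [N n [N f]]]]
  [N [N n [N n [N n [N [N f] [N h]]]]] [N n [N n [N f]]]]
  [N n [N [N n [N n [N f]]] [N [N h] [N n [N n [N f]]]]]]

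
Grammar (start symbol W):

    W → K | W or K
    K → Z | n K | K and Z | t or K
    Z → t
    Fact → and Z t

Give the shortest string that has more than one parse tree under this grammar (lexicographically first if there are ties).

t or t

length 1: no string has ≥2 trees
length 2: no string has ≥2 trees
length 3: t or t has 2 parse trees

Two derivations of t or t:
  W ⇒ K ⇒ t or K ⇒ t or Z ⇒ t or t
  W ⇒ W or K ⇒ K or K ⇒ Z or K ⇒ t or K ⇒ t or Z ⇒ t or t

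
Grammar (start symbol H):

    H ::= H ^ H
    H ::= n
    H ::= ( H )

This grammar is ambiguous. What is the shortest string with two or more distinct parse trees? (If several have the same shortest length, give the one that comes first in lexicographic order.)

length 1: no string has ≥2 trees
length 3: no string has ≥2 trees
length 5: n ^ n ^ n has 2 parse trees

Two derivations of n ^ n ^ n:
  H ⇒ H ^ H ⇒ H ^ H ^ H ⇒ n ^ H ^ H ⇒ n ^ n ^ H ⇒ n ^ n ^ n
  H ⇒ H ^ H ⇒ n ^ H ⇒ n ^ H ^ H ⇒ n ^ n ^ H ⇒ n ^ n ^ n

n ^ n ^ n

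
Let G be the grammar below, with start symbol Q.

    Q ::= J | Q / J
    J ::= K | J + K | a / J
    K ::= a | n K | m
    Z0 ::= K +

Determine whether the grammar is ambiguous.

Ambiguous

Witness: a / a

Derivation 1: Q ⇒ J ⇒ a / J ⇒ a / K ⇒ a / a
Derivation 2: Q ⇒ Q / J ⇒ J / J ⇒ K / J ⇒ a / J ⇒ a / K ⇒ a / a

Two distinct leftmost derivations for the same string.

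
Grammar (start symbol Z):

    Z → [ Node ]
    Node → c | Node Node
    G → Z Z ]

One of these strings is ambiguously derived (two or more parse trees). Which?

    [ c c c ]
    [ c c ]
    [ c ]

[ c c c ]: 2 trees
[ c c ]: 1 tree
[ c ]: 1 tree

[ c c c ]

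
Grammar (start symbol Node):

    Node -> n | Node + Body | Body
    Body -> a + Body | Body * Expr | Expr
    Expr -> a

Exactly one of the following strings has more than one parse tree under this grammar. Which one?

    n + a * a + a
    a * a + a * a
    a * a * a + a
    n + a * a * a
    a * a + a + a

n + a * a + a: 1 tree
a * a + a * a: 1 tree
a * a * a + a: 1 tree
n + a * a * a: 1 tree
a * a + a + a: 2 trees

a * a + a + a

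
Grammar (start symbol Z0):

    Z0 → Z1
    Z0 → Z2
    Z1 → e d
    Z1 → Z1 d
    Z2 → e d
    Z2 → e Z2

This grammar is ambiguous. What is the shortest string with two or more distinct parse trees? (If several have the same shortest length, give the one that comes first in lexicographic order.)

e d

length 2: e d has 2 parse trees

Two derivations of e d:
  Z0 ⇒ Z1 ⇒ e d
  Z0 ⇒ Z2 ⇒ e d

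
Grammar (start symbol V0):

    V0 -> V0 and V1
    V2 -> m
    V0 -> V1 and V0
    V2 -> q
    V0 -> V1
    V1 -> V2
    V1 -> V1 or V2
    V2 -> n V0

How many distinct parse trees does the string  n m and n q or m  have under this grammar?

10

Parse trees for n m and n q or m (showing first 6 of 10):
  [V0 [V0 [V1 [V2 n [V0 [V1 [V2 m]]]]]] and [V1 [V2 n [V0 [V1 [V1 [V2 q]] or [V2 m]]]]]]
  [V0 [V0 [V1 [V2 n [V0 [V1 [V2 m]]]]]] and [V1 [V1 [V2 n [V0 [V1 [V2 q]]]]] or [V2 m]]]
  [V0 [V1 [V2 n [V0 [V1 [V2 m]]]]] and [V0 [V1 [V2 n [V0 [V1 [V1 [V2 q]] or [V2 m]]]]]]]
  [V0 [V1 [V2 n [V0 [V1 [V2 m]]]]] and [V0 [V1 [V1 [V2 n [V0 [V1 [V2 q]]]]] or [V2 m]]]]
  [V0 [V1 [V2 n [V0 [V0 [V1 [V2 m]]] and [V1 [V2 n [V0 [V1 [V1 [V2 q]] or [V2 m]]]]]]]]]
  [V0 [V1 [V2 n [V0 [V0 [V1 [V2 m]]] and [V1 [V1 [V2 n [V0 [V1 [V2 q]]]]] or [V2 m]]]]]]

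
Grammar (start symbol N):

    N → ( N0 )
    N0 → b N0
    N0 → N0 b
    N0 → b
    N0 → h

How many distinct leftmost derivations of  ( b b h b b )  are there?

Parse trees for ( b b h b b ):
  [N ( [N0 b [N0 b [N0 [N0 [N0 h] b] b]]] )]
  [N ( [N0 b [N0 [N0 b [N0 [N0 h] b]] b]] )]
  [N ( [N0 b [N0 [N0 [N0 b [N0 h]] b] b]] )]
  [N ( [N0 [N0 b [N0 b [N0 [N0 h] b]]] b] )]
  [N ( [N0 [N0 b [N0 [N0 b [N0 h]] b]] b] )]
  [N ( [N0 [N0 [N0 b [N0 b [N0 h]]] b] b] )]

6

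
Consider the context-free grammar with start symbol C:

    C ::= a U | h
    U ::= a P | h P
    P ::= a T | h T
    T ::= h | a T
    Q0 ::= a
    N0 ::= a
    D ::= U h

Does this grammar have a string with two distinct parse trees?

Only C, U, P, T are reachable from C; ignoring the rest: The reachable rules are right-linear with at most one rule per (nonterminal, next-terminal) pair. Each input token forces the next rule, so parsing is deterministic.

Unambiguous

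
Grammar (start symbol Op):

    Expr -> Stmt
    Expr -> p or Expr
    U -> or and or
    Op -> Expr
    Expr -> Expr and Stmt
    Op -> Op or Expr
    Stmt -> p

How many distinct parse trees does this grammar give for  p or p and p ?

3

Parse trees for p or p and p:
  [Op [Expr p or [Expr [Expr [Stmt p]] and [Stmt p]]]]
  [Op [Expr [Expr p or [Expr [Stmt p]]] and [Stmt p]]]
  [Op [Op [Expr [Stmt p]]] or [Expr [Expr [Stmt p]] and [Stmt p]]]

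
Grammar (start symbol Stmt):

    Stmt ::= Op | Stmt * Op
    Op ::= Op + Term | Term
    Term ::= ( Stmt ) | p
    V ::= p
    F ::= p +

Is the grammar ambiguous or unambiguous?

Only Stmt, Op, Term are reachable from Stmt; ignoring the rest: This is a standard precedence ladder (Stmt over Op over Term), with each level left-recursive on its own operator ('*' at Stmt, '+' at Op). That structure is LR(1), hence unambiguous.

Unambiguous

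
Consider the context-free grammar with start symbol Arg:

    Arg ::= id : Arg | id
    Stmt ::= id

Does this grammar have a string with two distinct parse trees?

Unambiguous

Only Arg is reachable from Arg; ignoring the rest: The reachable grammar is A → atom sep A | atom. Each atom is followed by either the separator (recurse) or end-of-string (stop) — no choice point.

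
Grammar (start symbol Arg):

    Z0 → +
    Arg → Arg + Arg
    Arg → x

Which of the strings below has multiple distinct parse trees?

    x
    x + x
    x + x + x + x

x + x + x + x

x: 1 tree
x + x: 1 tree
x + x + x + x: 5 trees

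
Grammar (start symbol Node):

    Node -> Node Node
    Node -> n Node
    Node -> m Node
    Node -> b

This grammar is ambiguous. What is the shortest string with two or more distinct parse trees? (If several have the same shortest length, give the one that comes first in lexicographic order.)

b b b

length 1: no string has ≥2 trees
length 2: no string has ≥2 trees
length 3: b b b has 2 parse trees

Two derivations of b b b:
  Node ⇒ Node Node ⇒ Node Node Node ⇒ b Node Node ⇒ b b Node ⇒ b b b
  Node ⇒ Node Node ⇒ b Node ⇒ b Node Node ⇒ b b Node ⇒ b b b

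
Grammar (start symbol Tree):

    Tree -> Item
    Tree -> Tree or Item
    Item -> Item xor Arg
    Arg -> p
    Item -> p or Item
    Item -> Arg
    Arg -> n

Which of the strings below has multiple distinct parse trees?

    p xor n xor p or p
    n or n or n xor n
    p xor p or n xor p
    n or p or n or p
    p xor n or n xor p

p xor n xor p or p: 1 tree
n or n or n xor n: 1 tree
p xor p or n xor p: 1 tree
n or p or n or p: 2 trees
p xor n or n xor p: 1 tree

n or p or n or p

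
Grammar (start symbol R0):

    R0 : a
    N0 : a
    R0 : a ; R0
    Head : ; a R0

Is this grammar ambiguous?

Unambiguous

(Head, N0 are unreachable from R0, so their rules don't affect L(R0).) The reachable grammar is A → atom sep A | atom. Each atom is followed by either the separator (recurse) or end-of-string (stop) — no choice point.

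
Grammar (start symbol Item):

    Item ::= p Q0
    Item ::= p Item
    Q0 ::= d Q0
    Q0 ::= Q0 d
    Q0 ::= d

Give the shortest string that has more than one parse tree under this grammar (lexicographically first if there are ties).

p d d

length 2: no string has ≥2 trees
length 3: p d d has 2 parse trees

Two derivations of p d d:
  Item ⇒ p Q0 ⇒ p d Q0 ⇒ p d d
  Item ⇒ p Q0 ⇒ p Q0 d ⇒ p d d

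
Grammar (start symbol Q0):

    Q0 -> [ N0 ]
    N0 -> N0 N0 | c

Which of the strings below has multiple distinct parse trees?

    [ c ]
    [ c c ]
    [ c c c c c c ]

[ c ]: 1 tree
[ c c ]: 1 tree
[ c c c c c c ]: 42 trees

[ c c c c c c ]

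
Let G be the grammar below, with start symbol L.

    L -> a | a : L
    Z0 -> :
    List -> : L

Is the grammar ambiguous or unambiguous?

Unambiguous

Only L is reachable from L; ignoring the rest: Right-recursive list with a separator: after each atom, whether the separator follows determines the rule. One parse per string.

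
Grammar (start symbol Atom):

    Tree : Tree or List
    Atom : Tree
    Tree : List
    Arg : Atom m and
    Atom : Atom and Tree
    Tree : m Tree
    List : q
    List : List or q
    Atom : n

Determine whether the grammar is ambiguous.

Witness: q or q

Derivation 1: Atom ⇒ Tree ⇒ Tree or List ⇒ List or List ⇒ q or List ⇒ q or q
Derivation 2: Atom ⇒ Tree ⇒ List ⇒ List or q ⇒ q or q

Two distinct leftmost derivations for the same string.

Ambiguous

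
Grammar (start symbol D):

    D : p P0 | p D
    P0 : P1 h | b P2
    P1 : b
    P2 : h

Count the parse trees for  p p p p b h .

2

Parse trees for p p p p b h:
  [D p [D p [D p [D p [P0 [P1 b] h]]]]]
  [D p [D p [D p [D p [P0 b [P2 h]]]]]]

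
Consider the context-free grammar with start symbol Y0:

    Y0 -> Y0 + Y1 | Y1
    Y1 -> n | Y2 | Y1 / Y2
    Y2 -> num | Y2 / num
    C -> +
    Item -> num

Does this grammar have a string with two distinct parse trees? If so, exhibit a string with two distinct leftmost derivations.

Ambiguous

Witness: num / num

Derivation 1: Y0 ⇒ Y1 ⇒ Y2 ⇒ Y2 / num ⇒ num / num
Derivation 2: Y0 ⇒ Y1 ⇒ Y1 / Y2 ⇒ Y2 / Y2 ⇒ num / Y2 ⇒ num / num

Two distinct leftmost derivations for the same string.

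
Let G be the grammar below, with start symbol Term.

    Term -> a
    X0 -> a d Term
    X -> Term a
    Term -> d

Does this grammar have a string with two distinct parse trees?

Unambiguous

Only Term is reachable from Term; ignoring the rest: Each reachable nonterminal has at most one production per leading terminal, and all productions are right-linear; the derivation is determined token-by-token.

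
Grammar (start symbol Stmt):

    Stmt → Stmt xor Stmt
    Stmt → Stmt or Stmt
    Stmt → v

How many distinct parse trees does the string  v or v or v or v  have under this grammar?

Parse trees for v or v or v or v:
  [Stmt [Stmt v] or [Stmt [Stmt v] or [Stmt [Stmt v] or [Stmt v]]]]
  [Stmt [Stmt v] or [Stmt [Stmt [Stmt v] or [Stmt v]] or [Stmt v]]]
  [Stmt [Stmt [Stmt v] or [Stmt v]] or [Stmt [Stmt v] or [Stmt v]]]
  [Stmt [Stmt [Stmt v] or [Stmt [Stmt v] or [Stmt v]]] or [Stmt v]]
  [Stmt [Stmt [Stmt [Stmt v] or [Stmt v]] or [Stmt v]] or [Stmt v]]

5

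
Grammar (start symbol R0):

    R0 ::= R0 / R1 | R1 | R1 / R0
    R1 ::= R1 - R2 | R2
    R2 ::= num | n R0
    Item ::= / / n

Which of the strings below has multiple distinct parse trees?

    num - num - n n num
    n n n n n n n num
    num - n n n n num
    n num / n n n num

num - num - n n num: 1 tree
n n n n n n n num: 1 tree
num - n n n n num: 1 tree
n num / n n n num: 4 trees

n num / n n n num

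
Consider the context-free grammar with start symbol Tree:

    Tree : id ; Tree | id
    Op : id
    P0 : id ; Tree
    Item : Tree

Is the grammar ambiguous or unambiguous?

Only Tree is reachable from Tree; ignoring the rest: The reachable grammar is A → atom sep A | atom. Each atom is followed by either the separator (recurse) or end-of-string (stop) — no choice point.

Unambiguous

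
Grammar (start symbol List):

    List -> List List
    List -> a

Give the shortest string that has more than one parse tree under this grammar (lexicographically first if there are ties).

a a a

length 1: no string has ≥2 trees
length 2: no string has ≥2 trees
length 3: a a a has 2 parse trees

Two derivations of a a a:
  List ⇒ List List ⇒ List List List ⇒ a List List ⇒ a a List ⇒ a a a
  List ⇒ List List ⇒ a List ⇒ a List List ⇒ a a List ⇒ a a a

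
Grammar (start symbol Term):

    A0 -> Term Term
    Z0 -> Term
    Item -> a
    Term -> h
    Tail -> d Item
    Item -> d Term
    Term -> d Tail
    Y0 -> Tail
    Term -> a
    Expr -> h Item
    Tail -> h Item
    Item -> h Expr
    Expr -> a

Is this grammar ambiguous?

(Z0, Y0, A0 are unreachable from Term, so their rules don't affect L(Term).) The reachable rules are right-linear with at most one rule per (nonterminal, next-terminal) pair. Each input token forces the next rule, so parsing is deterministic.

Unambiguous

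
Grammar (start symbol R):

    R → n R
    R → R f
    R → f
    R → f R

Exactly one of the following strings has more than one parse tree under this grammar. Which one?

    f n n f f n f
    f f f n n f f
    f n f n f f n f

f n n f f n f: 1 tree
f f f n n f f: 7 trees
f n f n f f n f: 1 tree

f f f n n f f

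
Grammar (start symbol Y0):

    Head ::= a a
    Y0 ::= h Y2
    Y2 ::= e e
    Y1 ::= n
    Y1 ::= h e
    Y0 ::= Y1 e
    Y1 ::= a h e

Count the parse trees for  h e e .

2

Parse trees for h e e:
  [Y0 h [Y2 e e]]
  [Y0 [Y1 h e] e]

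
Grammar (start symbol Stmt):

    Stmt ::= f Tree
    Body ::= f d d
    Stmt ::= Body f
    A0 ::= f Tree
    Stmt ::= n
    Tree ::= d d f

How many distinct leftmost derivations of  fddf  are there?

2

Parse trees for fddf:
  [Stmt f [Tree d d f]]
  [Stmt [Body f d d] f]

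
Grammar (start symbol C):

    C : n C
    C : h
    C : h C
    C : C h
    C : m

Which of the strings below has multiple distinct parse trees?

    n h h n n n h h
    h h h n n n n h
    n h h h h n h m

n h h n n n h h: 8 trees
h h h n n n n h: 1 tree
n h h h h n h m: 1 tree

n h h n n n h h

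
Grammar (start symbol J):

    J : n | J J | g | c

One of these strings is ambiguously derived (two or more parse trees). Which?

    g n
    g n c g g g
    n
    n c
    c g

g n: 1 tree
g n c g g g: 42 trees
n: 1 tree
n c: 1 tree
c g: 1 tree

g n c g g g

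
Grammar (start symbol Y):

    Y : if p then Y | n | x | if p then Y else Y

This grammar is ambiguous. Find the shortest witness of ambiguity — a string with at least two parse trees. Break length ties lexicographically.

if p then if p then n else n

length 1: no string has ≥2 trees
length 4: no string has ≥2 trees
length 6: no string has ≥2 trees
length 7: no string has ≥2 trees
length 9: if p then if p then n else n has 2 parse trees

Two derivations of if p then if p then n else n:
  Y ⇒ if p then Y ⇒ if p then if p then Y else Y ⇒ if p then if p then n else Y ⇒ if p then if p then n else n
  Y ⇒ if p then Y else Y ⇒ if p then if p then Y else Y ⇒ if p then if p then n else Y ⇒ if p then if p then n else n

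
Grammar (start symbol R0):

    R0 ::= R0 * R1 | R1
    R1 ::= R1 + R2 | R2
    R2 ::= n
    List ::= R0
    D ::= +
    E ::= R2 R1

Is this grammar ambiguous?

Unambiguous

(List, D, E are unreachable from R0, so their rules don't affect L(R0).) The grammar is stratified — R0 handles '*' (left-recursive), R1 handles '+', R2 atoms. Each operator has a fixed associativity and precedence level, so every string has one parse.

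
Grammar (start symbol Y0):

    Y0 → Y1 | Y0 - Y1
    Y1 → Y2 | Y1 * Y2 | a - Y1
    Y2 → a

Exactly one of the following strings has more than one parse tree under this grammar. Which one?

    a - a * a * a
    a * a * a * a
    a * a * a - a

a - a * a * a

a - a * a * a: 4 trees
a * a * a * a: 1 tree
a * a * a - a: 1 tree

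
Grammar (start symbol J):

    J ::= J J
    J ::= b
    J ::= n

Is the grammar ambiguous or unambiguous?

Ambiguous

Witness: b b b

Derivation 1: J ⇒ J J ⇒ J J J ⇒ b J J ⇒ b b J ⇒ b b b
Derivation 2: J ⇒ J J ⇒ b J ⇒ b J J ⇒ b b J ⇒ b b b

Two distinct leftmost derivations for the same string.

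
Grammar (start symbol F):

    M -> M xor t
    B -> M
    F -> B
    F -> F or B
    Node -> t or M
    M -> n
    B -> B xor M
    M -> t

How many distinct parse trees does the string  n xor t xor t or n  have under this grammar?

Parse trees for n xor t xor t or n:
  [F [F [B [M [M [M n] xor t] xor t]]] or [B [M n]]]
  [F [F [B [B [M n]] xor [M [M t] xor t]]] or [B [M n]]]
  [F [F [B [B [M [M n] xor t]] xor [M t]]] or [B [M n]]]
  [F [F [B [B [B [M n]] xor [M t]] xor [M t]]] or [B [M n]]]

4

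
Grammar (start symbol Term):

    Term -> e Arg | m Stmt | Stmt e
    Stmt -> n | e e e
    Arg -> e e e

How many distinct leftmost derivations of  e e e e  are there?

Parse trees for e e e e:
  [Term e [Arg e e e]]
  [Term [Stmt e e e] e]

2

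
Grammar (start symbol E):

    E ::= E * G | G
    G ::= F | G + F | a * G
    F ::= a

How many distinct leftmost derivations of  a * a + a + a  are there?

4

Parse trees for a * a + a + a:
  [E [E [G [F a]]] * [G [G [G [F a]] + [F a]] + [F a]]]
  [E [G [G [G a * [G [F a]]] + [F a]] + [F a]]]
  [E [G [G a * [G [G [F a]] + [F a]]] + [F a]]]
  [E [G a * [G [G [G [F a]] + [F a]] + [F a]]]]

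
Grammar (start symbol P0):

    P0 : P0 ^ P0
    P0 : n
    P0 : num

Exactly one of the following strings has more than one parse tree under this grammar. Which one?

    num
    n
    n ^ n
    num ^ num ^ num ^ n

num ^ num ^ num ^ n

num: 1 tree
n: 1 tree
n ^ n: 1 tree
num ^ num ^ num ^ n: 5 trees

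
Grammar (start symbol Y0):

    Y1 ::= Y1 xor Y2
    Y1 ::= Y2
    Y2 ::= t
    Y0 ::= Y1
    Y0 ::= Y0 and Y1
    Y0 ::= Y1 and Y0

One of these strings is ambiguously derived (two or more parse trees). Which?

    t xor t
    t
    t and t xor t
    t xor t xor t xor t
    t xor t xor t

t and t xor t

t xor t: 1 tree
t: 1 tree
t and t xor t: 2 trees
t xor t xor t xor t: 1 tree
t xor t xor t: 1 tree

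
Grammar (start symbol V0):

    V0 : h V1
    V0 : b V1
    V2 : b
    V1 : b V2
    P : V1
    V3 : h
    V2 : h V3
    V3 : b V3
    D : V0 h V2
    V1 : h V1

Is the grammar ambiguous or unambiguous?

(P, D are unreachable from V0, so their rules don't affect L(V0).) Restricted to the reachable nonterminals, every rule has the form A → t or A → t B, and no two rules for the same A share a first terminal. The grammar encodes a DFA — one run per string.

Unambiguous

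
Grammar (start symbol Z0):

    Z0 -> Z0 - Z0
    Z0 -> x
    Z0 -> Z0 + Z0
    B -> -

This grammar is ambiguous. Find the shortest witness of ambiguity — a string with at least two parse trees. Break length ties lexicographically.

length 1: no string has ≥2 trees
length 3: no string has ≥2 trees
length 5: x + x + x has 2 parse trees

Two derivations of x + x + x:
  Z0 ⇒ Z0 + Z0 ⇒ x + Z0 ⇒ x + Z0 + Z0 ⇒ x + x + Z0 ⇒ x + x + x
  Z0 ⇒ Z0 + Z0 ⇒ Z0 + Z0 + Z0 ⇒ x + Z0 + Z0 ⇒ x + x + Z0 ⇒ x + x + x

x + x + x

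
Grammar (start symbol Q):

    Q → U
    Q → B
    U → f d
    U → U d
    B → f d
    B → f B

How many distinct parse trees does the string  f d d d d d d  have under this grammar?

Parse trees for f d d d d d d:
  [Q [U [U [U [U [U [U f d] d] d] d] d] d]]

1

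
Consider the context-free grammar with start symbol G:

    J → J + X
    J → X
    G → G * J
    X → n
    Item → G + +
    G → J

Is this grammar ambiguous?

Unambiguous

(Item is unreachable from G, so its rules don't affect L(G).) This is a standard precedence ladder (G over J over X), with each level left-recursive on its own operator ('*' at G, '+' at J). That structure is LR(1), hence unambiguous.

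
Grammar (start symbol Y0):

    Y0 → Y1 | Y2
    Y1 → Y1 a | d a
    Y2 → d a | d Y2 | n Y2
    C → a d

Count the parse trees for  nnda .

Parse trees for nnda:
  [Y0 [Y2 n [Y2 n [Y2 d a]]]]

1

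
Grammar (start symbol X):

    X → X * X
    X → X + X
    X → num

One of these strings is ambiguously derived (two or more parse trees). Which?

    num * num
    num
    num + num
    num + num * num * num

num * num: 1 tree
num: 1 tree
num + num: 1 tree
num + num * num * num: 5 trees

num + num * num * num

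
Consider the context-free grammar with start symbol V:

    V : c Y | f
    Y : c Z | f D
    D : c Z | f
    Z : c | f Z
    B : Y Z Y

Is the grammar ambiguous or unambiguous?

Only V, Y, D, Z are reachable from V; ignoring the rest: The reachable rules are right-linear with at most one rule per (nonterminal, next-terminal) pair. Each input token forces the next rule, so parsing is deterministic.

Unambiguous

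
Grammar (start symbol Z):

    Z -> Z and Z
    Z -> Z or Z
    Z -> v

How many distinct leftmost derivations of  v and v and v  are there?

2

Parse trees for v and v and v:
  [Z [Z v] and [Z [Z v] and [Z v]]]
  [Z [Z [Z v] and [Z v]] and [Z v]]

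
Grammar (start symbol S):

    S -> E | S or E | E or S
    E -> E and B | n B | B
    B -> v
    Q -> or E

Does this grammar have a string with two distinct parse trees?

Ambiguous

Witness: v or v

Derivation 1: S ⇒ S or E ⇒ E or E ⇒ B or E ⇒ v or E ⇒ v or B ⇒ v or v
Derivation 2: S ⇒ E or S ⇒ B or S ⇒ v or S ⇒ v or E ⇒ v or B ⇒ v or v

Two distinct leftmost derivations for the same string.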